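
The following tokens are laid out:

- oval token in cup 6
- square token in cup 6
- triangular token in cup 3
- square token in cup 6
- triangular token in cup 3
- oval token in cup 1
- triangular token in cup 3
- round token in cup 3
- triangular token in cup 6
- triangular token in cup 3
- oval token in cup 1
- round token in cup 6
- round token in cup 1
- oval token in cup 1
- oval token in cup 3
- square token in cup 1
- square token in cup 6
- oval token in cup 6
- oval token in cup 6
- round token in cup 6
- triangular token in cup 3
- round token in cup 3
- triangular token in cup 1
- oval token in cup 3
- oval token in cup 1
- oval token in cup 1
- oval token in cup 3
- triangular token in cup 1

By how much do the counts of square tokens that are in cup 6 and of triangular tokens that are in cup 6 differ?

2

square tokens in cup 6: 3. triangular tokens in cup 6: 1.
|3 − 1| = 3 − 1 = 2.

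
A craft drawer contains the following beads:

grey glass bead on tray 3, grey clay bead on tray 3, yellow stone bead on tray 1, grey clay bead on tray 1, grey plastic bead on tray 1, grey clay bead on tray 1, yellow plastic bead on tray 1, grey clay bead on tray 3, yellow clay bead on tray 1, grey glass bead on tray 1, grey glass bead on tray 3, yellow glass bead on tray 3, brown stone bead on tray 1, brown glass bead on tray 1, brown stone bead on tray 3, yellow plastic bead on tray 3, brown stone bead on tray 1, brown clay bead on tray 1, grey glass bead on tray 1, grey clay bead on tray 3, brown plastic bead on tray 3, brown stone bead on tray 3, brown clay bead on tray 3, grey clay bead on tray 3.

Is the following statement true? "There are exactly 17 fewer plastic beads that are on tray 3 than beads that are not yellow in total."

plastic beads on tray 3: 2.
beads that are not yellow: 19.
The claim requires 19 − 2 (= 17) to equal 17, which holds.

True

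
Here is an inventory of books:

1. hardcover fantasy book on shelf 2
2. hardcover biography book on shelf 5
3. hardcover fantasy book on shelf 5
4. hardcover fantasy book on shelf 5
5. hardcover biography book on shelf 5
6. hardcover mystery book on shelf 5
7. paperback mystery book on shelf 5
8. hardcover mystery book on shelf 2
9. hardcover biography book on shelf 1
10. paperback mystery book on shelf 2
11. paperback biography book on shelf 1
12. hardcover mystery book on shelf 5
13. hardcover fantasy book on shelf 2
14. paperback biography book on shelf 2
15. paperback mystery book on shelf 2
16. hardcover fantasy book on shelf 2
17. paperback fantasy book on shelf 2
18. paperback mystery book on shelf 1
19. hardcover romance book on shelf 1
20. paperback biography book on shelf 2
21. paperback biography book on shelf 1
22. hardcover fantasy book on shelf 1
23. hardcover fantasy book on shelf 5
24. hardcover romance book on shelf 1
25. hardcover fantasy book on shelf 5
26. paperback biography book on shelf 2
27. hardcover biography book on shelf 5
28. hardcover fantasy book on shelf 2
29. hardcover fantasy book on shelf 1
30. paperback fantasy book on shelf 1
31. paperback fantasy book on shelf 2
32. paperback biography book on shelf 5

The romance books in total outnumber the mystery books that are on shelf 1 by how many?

1

romance books: 2.
mystery books on shelf 1: 1.
2 − 1 = 1.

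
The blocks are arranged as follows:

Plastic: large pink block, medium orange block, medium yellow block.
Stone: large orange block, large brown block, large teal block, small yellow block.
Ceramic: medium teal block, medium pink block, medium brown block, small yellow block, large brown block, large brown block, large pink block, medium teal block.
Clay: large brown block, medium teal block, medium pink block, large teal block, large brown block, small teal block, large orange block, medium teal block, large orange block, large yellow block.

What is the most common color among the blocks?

Counts by color: teal 7, brown 6, pink 4, yellow 4, orange 4.
The maximum is 7, held uniquely by teal.

teal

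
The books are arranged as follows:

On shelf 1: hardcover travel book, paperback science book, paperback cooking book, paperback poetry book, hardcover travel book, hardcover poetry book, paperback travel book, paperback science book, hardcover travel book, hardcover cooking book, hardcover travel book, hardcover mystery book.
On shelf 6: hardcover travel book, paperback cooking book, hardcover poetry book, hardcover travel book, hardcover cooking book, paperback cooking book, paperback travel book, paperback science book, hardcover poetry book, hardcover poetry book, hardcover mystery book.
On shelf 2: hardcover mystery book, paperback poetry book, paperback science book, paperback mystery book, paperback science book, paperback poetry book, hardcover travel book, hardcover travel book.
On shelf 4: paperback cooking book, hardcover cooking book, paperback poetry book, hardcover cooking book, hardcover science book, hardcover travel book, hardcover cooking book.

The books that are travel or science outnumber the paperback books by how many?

1

books that are travel or science: 17.
paperback books: 16.
17 − 16 = 1.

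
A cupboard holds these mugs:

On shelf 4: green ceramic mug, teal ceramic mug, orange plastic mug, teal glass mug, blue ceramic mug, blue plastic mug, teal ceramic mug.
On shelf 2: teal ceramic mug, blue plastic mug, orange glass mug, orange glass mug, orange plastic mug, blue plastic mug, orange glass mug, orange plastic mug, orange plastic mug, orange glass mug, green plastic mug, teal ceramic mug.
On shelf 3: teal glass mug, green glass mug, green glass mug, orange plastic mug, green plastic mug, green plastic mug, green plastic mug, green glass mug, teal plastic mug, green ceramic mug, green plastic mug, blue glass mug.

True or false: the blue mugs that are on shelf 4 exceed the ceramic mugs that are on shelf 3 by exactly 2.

False

blue mugs on shelf 4: 2.
ceramic mugs on shelf 3: 1.
The claim requires 2 − 1 (= 1) to equal 2, which does not hold.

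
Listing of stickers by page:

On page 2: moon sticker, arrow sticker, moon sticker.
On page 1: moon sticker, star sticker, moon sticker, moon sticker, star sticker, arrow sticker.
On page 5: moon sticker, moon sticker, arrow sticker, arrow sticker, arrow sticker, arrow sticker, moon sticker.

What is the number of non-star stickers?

14

Total stickers: 16; with the excluded value: 2; remaining 16 − 2 = 14.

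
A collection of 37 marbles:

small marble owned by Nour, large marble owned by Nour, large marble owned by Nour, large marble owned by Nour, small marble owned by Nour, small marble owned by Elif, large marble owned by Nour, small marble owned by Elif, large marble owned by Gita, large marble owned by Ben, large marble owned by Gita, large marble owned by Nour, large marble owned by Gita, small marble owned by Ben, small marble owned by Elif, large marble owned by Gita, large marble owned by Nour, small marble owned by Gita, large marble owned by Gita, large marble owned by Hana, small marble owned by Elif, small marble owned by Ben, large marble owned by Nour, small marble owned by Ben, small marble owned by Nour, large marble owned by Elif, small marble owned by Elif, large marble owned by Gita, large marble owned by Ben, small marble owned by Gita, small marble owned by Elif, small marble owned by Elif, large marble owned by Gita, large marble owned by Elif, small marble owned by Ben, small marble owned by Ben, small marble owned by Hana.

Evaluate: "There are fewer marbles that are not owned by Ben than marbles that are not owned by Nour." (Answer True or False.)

False

Count of marbles that are not owned by Ben: 30.
Count of marbles that are not owned by Nour: 27.
The claim requires 30 < 27, which does not hold.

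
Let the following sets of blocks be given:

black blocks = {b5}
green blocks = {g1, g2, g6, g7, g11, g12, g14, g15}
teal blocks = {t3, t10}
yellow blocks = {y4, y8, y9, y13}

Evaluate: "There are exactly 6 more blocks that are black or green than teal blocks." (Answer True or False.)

blocks that are black or green: 9.
teal blocks: 2.
The claim requires 9 − 2 (= 7) to equal 6, which does not hold.

False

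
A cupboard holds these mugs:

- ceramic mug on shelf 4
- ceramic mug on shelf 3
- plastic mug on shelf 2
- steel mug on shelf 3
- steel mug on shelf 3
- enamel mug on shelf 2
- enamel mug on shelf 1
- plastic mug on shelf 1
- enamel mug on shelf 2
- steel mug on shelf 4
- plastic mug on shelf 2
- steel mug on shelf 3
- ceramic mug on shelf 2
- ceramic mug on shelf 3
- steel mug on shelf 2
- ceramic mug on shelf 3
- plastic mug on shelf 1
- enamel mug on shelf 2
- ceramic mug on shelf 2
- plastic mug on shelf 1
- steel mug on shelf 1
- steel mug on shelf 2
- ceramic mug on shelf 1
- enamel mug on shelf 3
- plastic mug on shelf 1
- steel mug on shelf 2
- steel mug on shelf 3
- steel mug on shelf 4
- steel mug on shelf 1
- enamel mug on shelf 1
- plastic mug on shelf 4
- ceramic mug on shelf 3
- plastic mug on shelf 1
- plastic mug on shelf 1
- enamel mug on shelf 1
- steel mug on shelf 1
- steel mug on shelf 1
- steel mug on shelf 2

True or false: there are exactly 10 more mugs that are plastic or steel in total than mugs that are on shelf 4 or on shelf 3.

|mugs that are plastic or steel| = 23.
|mugs on shelf 4 or on shelf 3| = 13.
The claim requires 23 − 13 (= 10) to equal 10, which holds.

True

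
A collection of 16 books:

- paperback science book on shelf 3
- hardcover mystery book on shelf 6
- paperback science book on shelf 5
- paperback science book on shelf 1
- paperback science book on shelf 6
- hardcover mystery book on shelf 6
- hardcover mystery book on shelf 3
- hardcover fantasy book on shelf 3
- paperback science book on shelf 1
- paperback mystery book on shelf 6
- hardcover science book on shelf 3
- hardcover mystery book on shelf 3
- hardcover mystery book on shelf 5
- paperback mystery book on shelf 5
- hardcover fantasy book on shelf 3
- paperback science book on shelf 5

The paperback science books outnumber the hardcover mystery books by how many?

1

paperback science books: 6.
hardcover mystery books: 5.
6 − 5 = 1.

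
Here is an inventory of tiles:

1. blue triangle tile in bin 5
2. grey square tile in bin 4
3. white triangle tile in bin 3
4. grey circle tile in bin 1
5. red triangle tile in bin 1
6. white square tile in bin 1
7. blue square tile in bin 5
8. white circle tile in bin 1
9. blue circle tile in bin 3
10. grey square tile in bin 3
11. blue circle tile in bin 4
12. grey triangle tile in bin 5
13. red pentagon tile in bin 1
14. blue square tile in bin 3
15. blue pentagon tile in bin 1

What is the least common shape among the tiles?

pentagon

Counts by shape: square 5, circle 4, triangle 4, pentagon 2.
The minimum is 2, held uniquely by pentagon.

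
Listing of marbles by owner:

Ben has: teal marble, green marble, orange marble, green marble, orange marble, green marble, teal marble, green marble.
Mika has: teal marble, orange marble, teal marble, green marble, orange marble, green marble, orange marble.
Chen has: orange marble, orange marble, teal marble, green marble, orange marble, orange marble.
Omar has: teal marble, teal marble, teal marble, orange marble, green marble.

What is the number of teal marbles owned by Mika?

2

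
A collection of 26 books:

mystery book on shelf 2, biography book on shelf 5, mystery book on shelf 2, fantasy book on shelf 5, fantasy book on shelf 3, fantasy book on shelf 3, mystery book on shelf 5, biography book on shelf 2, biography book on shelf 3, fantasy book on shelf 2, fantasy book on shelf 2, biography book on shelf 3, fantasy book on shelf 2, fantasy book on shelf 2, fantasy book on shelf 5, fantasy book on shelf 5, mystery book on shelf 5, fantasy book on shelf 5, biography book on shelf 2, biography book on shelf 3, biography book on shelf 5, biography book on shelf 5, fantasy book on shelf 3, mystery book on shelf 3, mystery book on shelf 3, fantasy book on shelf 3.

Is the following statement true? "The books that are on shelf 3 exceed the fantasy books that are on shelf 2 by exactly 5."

There are 9 books on shelf 3.
There are 4 fantasy books on shelf 2.
The claim requires 9 − 4 (= 5) to equal 5, which holds.

True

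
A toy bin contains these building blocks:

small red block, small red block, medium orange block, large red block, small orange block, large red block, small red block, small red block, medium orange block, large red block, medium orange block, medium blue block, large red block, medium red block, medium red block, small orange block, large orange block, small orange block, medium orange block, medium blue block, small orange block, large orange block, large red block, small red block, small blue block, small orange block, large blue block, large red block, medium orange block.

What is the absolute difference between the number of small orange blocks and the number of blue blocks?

1

small orange blocks: 5. blue blocks: 4.
|5 − 4| = 5 − 4 = 1.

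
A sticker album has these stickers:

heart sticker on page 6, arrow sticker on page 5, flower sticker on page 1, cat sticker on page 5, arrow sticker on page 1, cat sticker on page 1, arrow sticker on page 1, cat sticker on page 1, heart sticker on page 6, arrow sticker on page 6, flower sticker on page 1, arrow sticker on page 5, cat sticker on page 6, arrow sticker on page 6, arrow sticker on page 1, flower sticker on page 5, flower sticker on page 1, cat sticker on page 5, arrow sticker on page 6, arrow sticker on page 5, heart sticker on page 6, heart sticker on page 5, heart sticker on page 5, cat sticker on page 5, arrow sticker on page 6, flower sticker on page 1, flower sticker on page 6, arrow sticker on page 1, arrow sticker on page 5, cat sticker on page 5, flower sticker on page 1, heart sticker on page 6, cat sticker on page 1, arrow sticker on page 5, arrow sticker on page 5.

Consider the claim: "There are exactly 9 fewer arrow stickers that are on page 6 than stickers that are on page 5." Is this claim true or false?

True

|arrow stickers on page 6| = 4.
|stickers on page 5| = 13.
The claim requires 13 − 4 (= 9) to equal 9, which holds.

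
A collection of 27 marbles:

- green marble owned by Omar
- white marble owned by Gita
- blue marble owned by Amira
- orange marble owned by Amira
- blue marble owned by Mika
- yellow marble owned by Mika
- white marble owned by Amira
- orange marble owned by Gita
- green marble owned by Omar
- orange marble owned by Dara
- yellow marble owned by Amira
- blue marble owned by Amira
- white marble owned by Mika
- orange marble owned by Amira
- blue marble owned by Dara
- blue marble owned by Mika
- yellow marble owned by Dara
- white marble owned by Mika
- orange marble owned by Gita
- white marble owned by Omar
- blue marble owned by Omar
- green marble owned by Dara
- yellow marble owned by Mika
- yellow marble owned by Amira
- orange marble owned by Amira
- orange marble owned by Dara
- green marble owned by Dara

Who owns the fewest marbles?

Gita

Counts by owner: Amira→8, Dara→6, Mika→6, Omar→4, Gita→3.
The minimum is 3, held uniquely by Gita.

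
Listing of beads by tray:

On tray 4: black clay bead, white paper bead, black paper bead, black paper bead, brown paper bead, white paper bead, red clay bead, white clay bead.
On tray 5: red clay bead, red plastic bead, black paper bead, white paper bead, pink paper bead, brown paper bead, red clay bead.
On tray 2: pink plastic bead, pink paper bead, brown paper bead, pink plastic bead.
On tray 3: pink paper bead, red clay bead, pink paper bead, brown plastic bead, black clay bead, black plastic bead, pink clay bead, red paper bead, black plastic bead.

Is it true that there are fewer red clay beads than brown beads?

False

red clay beads: 4.
brown beads: 4.
The claim requires 4 < 4, which does not hold.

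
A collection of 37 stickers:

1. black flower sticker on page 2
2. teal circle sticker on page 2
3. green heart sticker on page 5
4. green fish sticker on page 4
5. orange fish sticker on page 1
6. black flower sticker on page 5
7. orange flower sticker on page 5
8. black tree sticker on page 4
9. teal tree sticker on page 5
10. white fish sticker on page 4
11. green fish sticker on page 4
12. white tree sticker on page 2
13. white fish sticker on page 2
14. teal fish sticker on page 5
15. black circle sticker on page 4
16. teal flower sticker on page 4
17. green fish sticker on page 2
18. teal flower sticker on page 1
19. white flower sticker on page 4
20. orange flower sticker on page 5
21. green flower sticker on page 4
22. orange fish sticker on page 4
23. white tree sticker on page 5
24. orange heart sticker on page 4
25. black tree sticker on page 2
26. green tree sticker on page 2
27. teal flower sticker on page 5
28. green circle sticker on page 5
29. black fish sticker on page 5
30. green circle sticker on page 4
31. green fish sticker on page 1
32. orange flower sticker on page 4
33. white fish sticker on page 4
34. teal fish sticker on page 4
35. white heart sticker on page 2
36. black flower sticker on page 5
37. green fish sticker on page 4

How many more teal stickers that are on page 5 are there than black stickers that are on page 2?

teal stickers on page 5: 3.
black stickers on page 2: 2.
3 − 2 = 1.

1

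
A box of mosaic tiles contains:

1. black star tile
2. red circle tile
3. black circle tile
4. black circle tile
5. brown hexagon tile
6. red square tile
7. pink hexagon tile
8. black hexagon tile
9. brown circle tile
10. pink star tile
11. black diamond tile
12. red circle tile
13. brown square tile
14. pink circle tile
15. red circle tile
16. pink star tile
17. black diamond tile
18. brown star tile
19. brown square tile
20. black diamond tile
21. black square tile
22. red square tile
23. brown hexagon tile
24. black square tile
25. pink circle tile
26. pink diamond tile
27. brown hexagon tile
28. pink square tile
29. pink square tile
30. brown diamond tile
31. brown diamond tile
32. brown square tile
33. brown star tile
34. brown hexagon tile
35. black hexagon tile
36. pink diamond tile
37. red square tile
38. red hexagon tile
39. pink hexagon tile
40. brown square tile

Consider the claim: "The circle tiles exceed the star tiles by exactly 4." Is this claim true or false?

False

There are 8 circle tiles.
There are 5 star tiles.
The claim requires 8 − 5 (= 3) to equal 4, which does not hold.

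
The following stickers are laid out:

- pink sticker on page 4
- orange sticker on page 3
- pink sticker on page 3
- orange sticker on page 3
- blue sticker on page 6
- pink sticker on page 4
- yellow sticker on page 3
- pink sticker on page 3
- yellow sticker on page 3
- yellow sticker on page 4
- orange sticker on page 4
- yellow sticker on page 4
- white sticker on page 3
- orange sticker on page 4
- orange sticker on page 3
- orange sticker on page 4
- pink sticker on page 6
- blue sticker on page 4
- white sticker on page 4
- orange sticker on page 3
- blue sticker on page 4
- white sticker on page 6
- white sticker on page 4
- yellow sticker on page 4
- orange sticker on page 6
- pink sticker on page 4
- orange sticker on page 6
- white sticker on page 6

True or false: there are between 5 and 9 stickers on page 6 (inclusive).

|stickers on page 6| = 6.
The claim requires 5 ≤ 6 ≤ 9, which holds.

True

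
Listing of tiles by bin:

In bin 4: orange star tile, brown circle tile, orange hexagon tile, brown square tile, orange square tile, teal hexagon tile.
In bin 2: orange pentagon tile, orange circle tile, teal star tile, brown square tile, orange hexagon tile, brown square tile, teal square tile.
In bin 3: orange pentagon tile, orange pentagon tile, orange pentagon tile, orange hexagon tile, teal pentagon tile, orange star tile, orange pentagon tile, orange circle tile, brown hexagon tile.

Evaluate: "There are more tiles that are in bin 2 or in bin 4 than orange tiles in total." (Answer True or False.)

False

tiles in bin 2 or in bin 4: 13.
orange tiles: 13.
The claim requires 13 > 13, which does not hold.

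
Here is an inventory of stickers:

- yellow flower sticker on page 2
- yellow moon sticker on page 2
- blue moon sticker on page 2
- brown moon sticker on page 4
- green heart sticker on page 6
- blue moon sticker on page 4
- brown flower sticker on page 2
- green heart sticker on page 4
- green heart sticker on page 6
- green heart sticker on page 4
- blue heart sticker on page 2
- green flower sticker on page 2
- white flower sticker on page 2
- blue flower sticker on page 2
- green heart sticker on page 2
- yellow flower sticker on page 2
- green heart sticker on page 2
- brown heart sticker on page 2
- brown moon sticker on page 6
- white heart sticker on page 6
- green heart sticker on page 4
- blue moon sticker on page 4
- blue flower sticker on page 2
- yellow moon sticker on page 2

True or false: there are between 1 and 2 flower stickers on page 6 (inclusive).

False

flower stickers on page 6: 0.
The claim requires 1 ≤ 0 ≤ 2, which does not hold.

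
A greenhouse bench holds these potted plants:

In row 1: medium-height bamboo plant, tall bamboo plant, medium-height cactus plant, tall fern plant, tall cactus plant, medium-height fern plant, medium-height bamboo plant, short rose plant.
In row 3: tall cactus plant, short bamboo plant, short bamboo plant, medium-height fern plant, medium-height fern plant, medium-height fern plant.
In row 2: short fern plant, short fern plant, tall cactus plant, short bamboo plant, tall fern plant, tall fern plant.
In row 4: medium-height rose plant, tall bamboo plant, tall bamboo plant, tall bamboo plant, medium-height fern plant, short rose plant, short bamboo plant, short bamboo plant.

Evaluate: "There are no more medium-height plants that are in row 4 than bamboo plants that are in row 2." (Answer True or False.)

False

There are 2 medium-height plants in row 4.
There is 1 bamboo plant in row 2.
The claim requires 2 ≤ 1, which does not hold.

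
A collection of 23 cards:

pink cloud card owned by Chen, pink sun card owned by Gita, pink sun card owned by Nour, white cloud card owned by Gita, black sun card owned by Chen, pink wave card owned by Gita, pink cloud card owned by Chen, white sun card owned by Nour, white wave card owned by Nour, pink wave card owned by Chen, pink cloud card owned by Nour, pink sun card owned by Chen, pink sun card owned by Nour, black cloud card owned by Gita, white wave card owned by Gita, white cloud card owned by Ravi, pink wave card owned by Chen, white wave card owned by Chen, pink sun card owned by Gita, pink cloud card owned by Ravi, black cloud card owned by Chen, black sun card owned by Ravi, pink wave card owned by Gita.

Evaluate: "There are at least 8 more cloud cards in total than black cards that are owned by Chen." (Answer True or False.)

There are 8 cloud cards.
Count of black cards owned by Chen: 2.
The claim requires 8 − 2 = 6 ≥ 8, which does not hold.

False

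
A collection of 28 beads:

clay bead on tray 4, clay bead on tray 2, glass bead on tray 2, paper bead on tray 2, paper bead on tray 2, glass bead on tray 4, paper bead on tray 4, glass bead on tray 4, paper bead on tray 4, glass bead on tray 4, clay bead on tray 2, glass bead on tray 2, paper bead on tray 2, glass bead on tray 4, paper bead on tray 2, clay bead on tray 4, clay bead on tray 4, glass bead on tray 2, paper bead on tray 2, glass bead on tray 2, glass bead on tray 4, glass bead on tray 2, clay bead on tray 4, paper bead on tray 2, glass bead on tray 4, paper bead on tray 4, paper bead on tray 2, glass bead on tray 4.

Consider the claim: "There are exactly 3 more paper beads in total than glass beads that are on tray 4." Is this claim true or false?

True

There are 10 paper beads.
There are 7 glass beads on tray 4.
The claim requires 10 − 7 (= 3) to equal 3, which holds.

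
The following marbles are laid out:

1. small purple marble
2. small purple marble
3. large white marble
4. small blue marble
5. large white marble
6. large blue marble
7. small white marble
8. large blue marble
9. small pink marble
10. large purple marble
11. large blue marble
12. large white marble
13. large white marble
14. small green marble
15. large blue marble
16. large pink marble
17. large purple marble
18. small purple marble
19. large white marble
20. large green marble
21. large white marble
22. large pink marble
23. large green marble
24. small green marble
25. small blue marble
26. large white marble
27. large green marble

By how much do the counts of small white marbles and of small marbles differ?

small white marbles: 1. small marbles: 9.
|1 − 9| = 9 − 1 = 8.

8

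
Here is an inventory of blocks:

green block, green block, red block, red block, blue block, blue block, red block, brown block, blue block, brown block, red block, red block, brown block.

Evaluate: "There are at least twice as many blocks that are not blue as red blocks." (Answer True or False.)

blocks that are not blue: 10.
red blocks: 5.
The claim requires 10 ≥ 2 × 5 = 10, which holds.

True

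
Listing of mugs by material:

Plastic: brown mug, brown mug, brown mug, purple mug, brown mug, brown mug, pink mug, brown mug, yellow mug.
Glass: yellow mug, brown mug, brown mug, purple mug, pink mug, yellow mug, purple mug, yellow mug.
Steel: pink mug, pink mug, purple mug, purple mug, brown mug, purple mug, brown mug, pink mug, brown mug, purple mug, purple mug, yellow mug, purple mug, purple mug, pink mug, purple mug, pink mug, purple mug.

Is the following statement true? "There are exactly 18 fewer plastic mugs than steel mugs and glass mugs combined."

False

|plastic mugs| = 9.
steel mugs: 18; glass mugs: 8; combined: 18 + 8 = 26.
The claim requires 26 − 9 (= 17) to equal 18, which does not hold.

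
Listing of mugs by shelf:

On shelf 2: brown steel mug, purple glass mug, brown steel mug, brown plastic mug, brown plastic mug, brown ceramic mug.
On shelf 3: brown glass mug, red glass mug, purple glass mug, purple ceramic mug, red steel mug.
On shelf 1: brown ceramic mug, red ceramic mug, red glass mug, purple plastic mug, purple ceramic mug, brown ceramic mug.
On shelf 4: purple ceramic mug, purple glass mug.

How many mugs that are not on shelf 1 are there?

13

Total mugs: 19; with the excluded value: 6; remaining 19 − 6 = 13.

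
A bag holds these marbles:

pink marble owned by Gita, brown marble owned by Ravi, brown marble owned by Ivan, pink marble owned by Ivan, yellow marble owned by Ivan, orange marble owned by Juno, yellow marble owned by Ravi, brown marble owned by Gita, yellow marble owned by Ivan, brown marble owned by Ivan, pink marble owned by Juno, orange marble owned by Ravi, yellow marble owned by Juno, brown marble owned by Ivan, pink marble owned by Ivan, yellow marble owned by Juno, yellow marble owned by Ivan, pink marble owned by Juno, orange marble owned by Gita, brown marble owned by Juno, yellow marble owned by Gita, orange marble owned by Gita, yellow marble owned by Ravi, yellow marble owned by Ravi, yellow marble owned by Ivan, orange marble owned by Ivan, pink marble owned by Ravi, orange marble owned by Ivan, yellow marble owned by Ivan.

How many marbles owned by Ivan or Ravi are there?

18

Ivan: 12; Ravi: 6; together 12 + 6 = 18.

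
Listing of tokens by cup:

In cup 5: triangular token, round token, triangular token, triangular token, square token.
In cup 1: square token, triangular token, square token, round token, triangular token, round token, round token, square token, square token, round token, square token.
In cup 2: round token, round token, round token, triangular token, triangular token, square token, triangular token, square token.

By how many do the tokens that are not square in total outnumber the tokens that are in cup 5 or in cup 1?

tokens that are not square: 16.
tokens in cup 5 or in cup 1: 16.
16 − 16 = 0.

0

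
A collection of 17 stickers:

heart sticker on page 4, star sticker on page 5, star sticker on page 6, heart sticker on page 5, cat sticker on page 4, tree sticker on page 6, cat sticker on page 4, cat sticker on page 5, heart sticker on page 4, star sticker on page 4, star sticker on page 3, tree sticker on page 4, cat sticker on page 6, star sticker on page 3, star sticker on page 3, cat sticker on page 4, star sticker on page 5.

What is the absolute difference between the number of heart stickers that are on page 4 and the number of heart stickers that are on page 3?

2

heart stickers on page 4: 2. heart stickers on page 3: 0.
|2 − 0| = 2 − 0 = 2.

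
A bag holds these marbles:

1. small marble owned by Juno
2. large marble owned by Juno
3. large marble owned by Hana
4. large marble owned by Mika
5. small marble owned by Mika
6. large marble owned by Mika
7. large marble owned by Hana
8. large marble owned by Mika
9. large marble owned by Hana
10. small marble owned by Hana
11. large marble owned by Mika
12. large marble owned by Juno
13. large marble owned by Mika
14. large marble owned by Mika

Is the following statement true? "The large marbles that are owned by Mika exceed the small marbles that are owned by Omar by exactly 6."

True

Count of large marbles owned by Mika: 6.
Count of small marbles owned by Omar: 0.
The claim requires 6 − 0 (= 6) to equal 6, which holds.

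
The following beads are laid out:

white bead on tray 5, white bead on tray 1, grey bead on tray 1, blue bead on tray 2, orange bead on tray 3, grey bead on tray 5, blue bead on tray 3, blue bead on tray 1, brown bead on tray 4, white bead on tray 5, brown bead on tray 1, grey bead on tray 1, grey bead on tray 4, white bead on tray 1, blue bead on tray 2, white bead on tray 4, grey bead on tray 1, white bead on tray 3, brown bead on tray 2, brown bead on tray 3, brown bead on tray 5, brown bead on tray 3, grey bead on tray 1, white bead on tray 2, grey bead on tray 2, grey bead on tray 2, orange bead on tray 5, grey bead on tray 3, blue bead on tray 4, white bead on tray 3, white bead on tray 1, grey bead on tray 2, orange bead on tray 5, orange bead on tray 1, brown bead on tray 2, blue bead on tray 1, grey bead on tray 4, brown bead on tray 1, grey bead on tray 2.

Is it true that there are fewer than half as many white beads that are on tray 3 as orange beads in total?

white beads on tray 3: 2.
orange beads: 4.
The claim requires 2 × 2 = 4 < 4, which does not hold.

False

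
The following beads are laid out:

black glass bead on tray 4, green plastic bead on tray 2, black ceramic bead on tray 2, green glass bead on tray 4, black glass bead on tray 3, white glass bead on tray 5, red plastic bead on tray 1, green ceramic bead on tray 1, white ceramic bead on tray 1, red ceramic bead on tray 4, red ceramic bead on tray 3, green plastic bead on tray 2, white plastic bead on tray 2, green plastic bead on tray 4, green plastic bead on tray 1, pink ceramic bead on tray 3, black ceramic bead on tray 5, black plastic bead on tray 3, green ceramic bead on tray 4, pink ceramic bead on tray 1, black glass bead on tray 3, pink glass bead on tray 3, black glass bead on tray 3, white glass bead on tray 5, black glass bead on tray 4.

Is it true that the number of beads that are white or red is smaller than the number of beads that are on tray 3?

False

There are 7 beads that are white or red.
There are 7 beads on tray 3.
The claim requires 7 < 7, which does not hold.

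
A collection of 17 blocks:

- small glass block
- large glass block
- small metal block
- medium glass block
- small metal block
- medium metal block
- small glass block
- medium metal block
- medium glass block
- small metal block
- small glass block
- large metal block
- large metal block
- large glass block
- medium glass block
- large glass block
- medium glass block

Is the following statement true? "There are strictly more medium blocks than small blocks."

False

medium blocks: 6.
small blocks: 6.
The claim requires 6 > 6, which does not hold.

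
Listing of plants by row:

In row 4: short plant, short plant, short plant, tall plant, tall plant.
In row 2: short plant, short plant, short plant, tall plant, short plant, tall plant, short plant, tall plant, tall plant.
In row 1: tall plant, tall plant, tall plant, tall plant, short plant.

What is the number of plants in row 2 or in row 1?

in row 1: 5; in row 2: 9; together 5 + 9 = 14.

14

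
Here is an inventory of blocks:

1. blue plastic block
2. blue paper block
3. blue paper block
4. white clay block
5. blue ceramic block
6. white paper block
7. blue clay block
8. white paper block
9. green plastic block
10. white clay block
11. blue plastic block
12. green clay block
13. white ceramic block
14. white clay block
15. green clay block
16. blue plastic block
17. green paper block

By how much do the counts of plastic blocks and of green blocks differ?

plastic blocks: 4. green blocks: 4.
|4 − 4| = 4 − 4 = 0.

0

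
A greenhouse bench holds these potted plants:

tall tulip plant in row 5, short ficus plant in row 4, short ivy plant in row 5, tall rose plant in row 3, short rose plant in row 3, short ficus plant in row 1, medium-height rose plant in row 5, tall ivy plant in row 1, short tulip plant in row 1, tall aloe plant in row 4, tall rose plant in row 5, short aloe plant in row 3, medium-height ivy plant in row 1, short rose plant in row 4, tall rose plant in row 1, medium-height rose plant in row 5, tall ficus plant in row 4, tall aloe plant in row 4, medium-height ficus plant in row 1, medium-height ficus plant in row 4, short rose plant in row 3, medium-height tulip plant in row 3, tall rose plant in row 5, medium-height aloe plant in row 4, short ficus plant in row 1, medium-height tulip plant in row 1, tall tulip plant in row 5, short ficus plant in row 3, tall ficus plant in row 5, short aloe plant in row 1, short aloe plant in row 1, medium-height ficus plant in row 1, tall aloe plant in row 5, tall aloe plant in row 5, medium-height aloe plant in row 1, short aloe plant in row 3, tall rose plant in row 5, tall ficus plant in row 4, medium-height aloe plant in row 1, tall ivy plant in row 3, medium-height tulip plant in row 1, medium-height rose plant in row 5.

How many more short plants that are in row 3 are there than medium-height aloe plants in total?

short plants in row 3: 5.
medium-height aloe plants: 3.
5 − 3 = 2.

2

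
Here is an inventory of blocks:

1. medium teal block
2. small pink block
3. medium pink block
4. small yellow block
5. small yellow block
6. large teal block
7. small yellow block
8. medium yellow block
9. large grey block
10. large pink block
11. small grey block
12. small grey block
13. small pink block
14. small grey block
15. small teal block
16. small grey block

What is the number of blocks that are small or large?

13

large: 3; small: 10; together 3 + 10 = 13.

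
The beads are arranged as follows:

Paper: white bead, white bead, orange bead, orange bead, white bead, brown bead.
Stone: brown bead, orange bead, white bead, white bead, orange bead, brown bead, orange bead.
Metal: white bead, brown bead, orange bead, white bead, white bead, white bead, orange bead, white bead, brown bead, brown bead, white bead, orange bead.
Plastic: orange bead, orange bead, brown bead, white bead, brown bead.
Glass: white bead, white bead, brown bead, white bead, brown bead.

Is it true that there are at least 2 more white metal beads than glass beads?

There are 6 white metal beads.
There are 5 glass beads.
The claim requires 6 − 5 = 1 ≥ 2, which does not hold.

False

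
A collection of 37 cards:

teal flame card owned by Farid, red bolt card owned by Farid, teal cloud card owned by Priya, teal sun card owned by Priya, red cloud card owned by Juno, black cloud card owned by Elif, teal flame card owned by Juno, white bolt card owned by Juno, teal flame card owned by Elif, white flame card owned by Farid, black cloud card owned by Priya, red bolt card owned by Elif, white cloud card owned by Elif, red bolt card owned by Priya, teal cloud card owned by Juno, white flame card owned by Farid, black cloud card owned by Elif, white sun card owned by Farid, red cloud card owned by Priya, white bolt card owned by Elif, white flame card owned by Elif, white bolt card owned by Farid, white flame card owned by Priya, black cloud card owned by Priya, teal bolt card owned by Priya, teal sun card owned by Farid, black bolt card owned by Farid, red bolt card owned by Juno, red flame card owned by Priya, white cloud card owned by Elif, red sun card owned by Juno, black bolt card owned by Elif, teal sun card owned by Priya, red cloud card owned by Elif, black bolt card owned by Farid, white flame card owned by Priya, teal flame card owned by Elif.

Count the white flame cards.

5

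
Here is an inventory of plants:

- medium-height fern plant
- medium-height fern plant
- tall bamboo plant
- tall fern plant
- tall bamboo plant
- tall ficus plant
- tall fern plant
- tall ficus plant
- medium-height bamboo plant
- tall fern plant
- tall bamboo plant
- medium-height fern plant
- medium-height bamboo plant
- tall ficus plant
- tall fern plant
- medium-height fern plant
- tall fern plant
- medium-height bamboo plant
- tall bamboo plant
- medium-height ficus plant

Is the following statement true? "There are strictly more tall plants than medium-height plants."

True

There are 12 tall plants.
There are 8 medium-height plants.
The claim requires 12 > 8, which holds.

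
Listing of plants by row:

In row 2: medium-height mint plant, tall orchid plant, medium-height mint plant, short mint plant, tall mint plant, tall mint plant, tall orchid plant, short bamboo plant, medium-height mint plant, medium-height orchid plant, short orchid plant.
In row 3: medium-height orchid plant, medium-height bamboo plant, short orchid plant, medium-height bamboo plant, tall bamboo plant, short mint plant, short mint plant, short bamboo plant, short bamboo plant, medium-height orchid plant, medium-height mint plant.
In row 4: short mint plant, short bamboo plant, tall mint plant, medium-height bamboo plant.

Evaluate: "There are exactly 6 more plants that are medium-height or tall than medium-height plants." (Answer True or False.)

plants that are medium-height or tall: 16.
medium-height plants: 10.
The claim requires 16 − 10 (= 6) to equal 6, which holds.

True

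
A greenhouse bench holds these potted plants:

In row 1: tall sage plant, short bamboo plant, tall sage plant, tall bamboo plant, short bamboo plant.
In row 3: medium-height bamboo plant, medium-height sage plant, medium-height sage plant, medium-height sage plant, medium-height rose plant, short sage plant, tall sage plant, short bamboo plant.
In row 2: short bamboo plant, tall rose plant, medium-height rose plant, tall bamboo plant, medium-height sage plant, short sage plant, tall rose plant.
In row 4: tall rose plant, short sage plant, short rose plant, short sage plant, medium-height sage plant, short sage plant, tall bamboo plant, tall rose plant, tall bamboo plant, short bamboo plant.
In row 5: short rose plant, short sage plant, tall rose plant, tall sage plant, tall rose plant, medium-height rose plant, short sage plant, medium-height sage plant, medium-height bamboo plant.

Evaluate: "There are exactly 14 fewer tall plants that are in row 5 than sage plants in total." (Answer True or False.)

True

|tall plants in row 5| = 3.
|sage plants| = 17.
The claim requires 17 − 3 (= 14) to equal 14, which holds.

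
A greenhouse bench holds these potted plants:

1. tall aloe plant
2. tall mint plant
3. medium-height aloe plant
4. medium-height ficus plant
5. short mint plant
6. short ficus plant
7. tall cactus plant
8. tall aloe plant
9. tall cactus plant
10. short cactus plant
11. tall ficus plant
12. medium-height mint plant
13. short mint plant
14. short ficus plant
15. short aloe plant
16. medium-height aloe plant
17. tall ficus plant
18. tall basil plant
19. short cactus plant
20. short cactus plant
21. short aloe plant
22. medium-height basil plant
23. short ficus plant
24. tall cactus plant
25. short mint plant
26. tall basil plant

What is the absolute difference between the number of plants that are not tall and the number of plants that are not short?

1

plants that are not tall: 16. plants that are not short: 15.
|16 − 15| = 16 − 15 = 1.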